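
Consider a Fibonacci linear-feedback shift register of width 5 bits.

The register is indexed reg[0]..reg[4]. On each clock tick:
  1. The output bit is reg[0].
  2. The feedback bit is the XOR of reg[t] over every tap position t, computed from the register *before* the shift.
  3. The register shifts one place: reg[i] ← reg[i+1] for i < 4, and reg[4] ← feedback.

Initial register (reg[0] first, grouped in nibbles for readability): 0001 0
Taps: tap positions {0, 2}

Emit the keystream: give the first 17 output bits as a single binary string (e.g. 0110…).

tick  register→output (feedback)
  0  00010→0 (0)
  1  00100→0 (1)
  2  01001→0 (0)
  3  10010→1 (1)
  4  00101→0 (1)
  5  01011→0 (0)
  6  10110→1 (0)
  7  01100→0 (1)
  8  11001→1 (1)
  9  10011→1 (1)
 10  00111→0 (1)
 11  01111→0 (1)
 12  11111→1 (0)
 13  11110→1 (0)
 14  11100→1 (0)
 15  11000→1 (1)
 16  10001→1 (1)

00010010110011111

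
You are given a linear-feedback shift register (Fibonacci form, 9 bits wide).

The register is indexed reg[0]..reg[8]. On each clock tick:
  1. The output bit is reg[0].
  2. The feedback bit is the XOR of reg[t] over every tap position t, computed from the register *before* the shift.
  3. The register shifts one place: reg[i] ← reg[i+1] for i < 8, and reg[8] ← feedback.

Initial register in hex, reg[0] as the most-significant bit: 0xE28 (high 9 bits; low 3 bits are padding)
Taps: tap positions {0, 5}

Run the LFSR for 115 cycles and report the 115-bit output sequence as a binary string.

tick  register→output (feedback)
  0  111000101→1 (1)
  1  110001011→1 (0)
  2  100010110→1 (1)
  3  000101101→0 (1)
  4  001011011→0 (1)
  5  010110111→0 (0)
  6  101101110→1 (0)
  7  011011100→0 (1)
  8  110111001→1 (0)
  9  101110010→1 (1)
 10  011100101→0 (0)
 11  111001010→1 (0)
 12  110010100→1 (1)
 13  100101001→1 (0)
 14  001010010→0 (0)
 15  010100100→0 (0)
 16  101001000→1 (0)
 17  010010000→0 (0)
 18  100100000→1 (1)
 19  001000001→0 (0)
 20  010000010→0 (0)
 21  100000100→1 (1)
 22  000001001→0 (1)
 23  000010011→0 (0)
 24  000100110→0 (0)
 25  001001100→0 (1)
 26  010011001→0 (1)
 27  100110011→1 (1)
 28  001100111→0 (0)
 29  011001110→0 (1)
 30  110011101→1 (0)
 31  100111010→1 (0)
 32  001110100→0 (0)
 33  011101000→0 (1)
 34  111010001→1 (1)
 35  110100011→1 (1)
 36  101000111→1 (1)
 37  010001111→0 (1)
 38  100011111→1 (0)
 39  000111110→0 (1)
 40  001111101→0 (1)
 41  011111011→0 (1)
 42  111110111→1 (1)
 43  111101111→1 (0)
 44  111011110→1 (0)
 45  110111100→1 (0)
 46  101111000→1 (0)
 47  011110000→0 (0)
 48  111100000→1 (1)
 49  111000001→1 (1)
 50  110000011→1 (1)
 51  100000111→1 (1)
 52  000001111→0 (1)
 53  000011111→0 (1)
 54  000111111→0 (1)
 55  001111111→0 (1)
 56  011111111→0 (1)
 57  111111111→1 (0)
 58  111111110→1 (0)
 59  111111100→1 (0)
 60  111111000→1 (0)
 61  111110000→1 (1)
 62  111100001→1 (1)
 63  111000011→1 (1)
 64  110000111→1 (1)
 65  100001111→1 (0)
 66  000011110→0 (1)
 67  000111101→0 (1)
 68  001111011→0 (1)
 69  011110111→0 (0)
 70  111101110→1 (0)
 71  111011100→1 (0)
 72  110111000→1 (0)
 73  101110000→1 (1)
 74  011100001→0 (0)
 75  111000010→1 (1)
 76  110000101→1 (1)
 77  100001011→1 (0)
 78  000010110→0 (0)
 79  000101100→0 (1)
 80  001011001→0 (1)
 81  010110011→0 (0)
 82  101100110→1 (1)
 83  011001101→0 (1)
 84  110011011→1 (0)
 85  100110110→1 (1)
 86  001101101→0 (1)
 87  011011011→0 (1)
 88  110110111→1 (1)
 89  101101111→1 (0)
 90  011011110→0 (1)
 91  110111101→1 (0)
 92  101111010→1 (0)
 93  011110100→0 (0)
 94  111101000→1 (0)
 95  111010000→1 (1)
 96  110100001→1 (1)
 97  101000011→1 (1)
 98  010000111→0 (0)
 99  100001110→1 (0)
100  000011100→0 (1)
101  000111001→0 (1)
102  001110011→0 (0)
103  011100110→0 (0)
104  111001100→1 (0)
105  110011000→1 (0)
106  100110000→1 (1)
107  001100001→0 (0)
108  011000010→0 (0)
109  110000100→1 (1)
110  100001001→1 (0)
111  000010010→0 (0)
112  000100100→0 (0)
113  001001000→0 (1)
114  010010001→0 (0)

1110001011011100101001000001001100111010001111101111000001111111110000111101110000101100110110111101000011100110000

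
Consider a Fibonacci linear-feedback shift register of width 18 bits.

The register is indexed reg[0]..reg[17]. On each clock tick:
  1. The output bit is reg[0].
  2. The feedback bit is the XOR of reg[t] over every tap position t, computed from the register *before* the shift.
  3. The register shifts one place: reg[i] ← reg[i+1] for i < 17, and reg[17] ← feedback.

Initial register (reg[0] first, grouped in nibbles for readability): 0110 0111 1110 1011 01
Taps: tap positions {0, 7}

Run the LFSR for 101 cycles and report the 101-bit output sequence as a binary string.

01100111111010110110010010010110010010111110110011101111011001101101011100000011010101011010101001100

step | reg (before) | out | fb
   0 | 011001111110101101 | 0 | 1
   1 | 110011111101011011 | 1 | 0
   2 | 100111111010110110 | 1 | 0
   3 | 001111110101101100 | 0 | 1
   4 | 011111101011011001 | 0 | 0
   5 | 111111010110110010 | 1 | 0
   6 | 111110101101100100 | 1 | 1
   7 | 111101011011001001 | 1 | 0
   8 | 111010110110010010 | 1 | 0
   9 | 110101101100100100 | 1 | 1
  10 | 101011011001001001 | 1 | 0
  11 | 010110110010010010 | 0 | 1
  12 | 101101100100100101 | 1 | 1
  13 | 011011001001001011 | 0 | 0
  14 | 110110010010010110 | 1 | 0
  15 | 101100100100101100 | 1 | 1
  16 | 011001001001011001 | 0 | 0
  17 | 110010010010110010 | 1 | 0
  18 | 100100100101100100 | 1 | 1
  19 | 001001001011001001 | 0 | 0
  20 | 010010010110010010 | 0 | 1
  21 | 100100101100100101 | 1 | 1
  22 | 001001011001001011 | 0 | 1
  23 | 010010110010010111 | 0 | 1
  24 | 100101100100101111 | 1 | 1
  25 | 001011001001011111 | 0 | 0
  26 | 010110010010111110 | 0 | 1
  27 | 101100100101111101 | 1 | 1
  28 | 011001001011111011 | 0 | 0
  29 | 110010010111110110 | 1 | 0
  30 | 100100101111101100 | 1 | 1
  31 | 001001011111011001 | 0 | 1
  32 | 010010111110110011 | 0 | 1
  33 | 100101111101100111 | 1 | 0
  34 | 001011111011001110 | 0 | 1
  35 | 010111110110011101 | 0 | 1
  36 | 101111101100111011 | 1 | 1
  37 | 011111011001110111 | 0 | 1
  38 | 111110110011101111 | 1 | 0
  39 | 111101100111011110 | 1 | 1
  40 | 111011001110111101 | 1 | 1
  41 | 110110011101111011 | 1 | 0
  42 | 101100111011110110 | 1 | 0
  43 | 011001110111101100 | 0 | 1
  44 | 110011101111011001 | 1 | 1
  45 | 100111011110110011 | 1 | 0
  46 | 001110111101100110 | 0 | 1
  47 | 011101111011001101 | 0 | 1
  48 | 111011110110011011 | 1 | 0
  49 | 110111101100110110 | 1 | 1
  50 | 101111011001101101 | 1 | 0
  51 | 011110110011011010 | 0 | 1
  52 | 111101100110110101 | 1 | 1
  53 | 111011001101101011 | 1 | 1
  54 | 110110011011010111 | 1 | 0
  55 | 101100110110101110 | 1 | 0
  56 | 011001101101011100 | 0 | 0
  57 | 110011011010111000 | 1 | 0
  58 | 100110110101110000 | 1 | 0
  59 | 001101101011100000 | 0 | 0
  60 | 011011010111000000 | 0 | 1
  61 | 110110101110000001 | 1 | 1
  62 | 101101011100000011 | 1 | 0
  63 | 011010111000000110 | 0 | 1
  64 | 110101110000001101 | 1 | 0
  65 | 101011100000011010 | 1 | 1
  66 | 010111000000110101 | 0 | 0
  67 | 101110000001101010 | 1 | 1
  68 | 011100000011010101 | 0 | 0
  69 | 111000000110101010 | 1 | 1
  70 | 110000001101010101 | 1 | 1
  71 | 100000011010101011 | 1 | 0
  72 | 000000110101010110 | 0 | 1
  73 | 000001101010101101 | 0 | 0
  74 | 000011010101011010 | 0 | 1
  75 | 000110101010110101 | 0 | 0
  76 | 001101010101101010 | 0 | 1
  77 | 011010101011010101 | 0 | 0
  78 | 110101010110101010 | 1 | 0
  79 | 101010101101010100 | 1 | 1
  80 | 010101011010101001 | 0 | 1
  81 | 101010110101010011 | 1 | 0
  82 | 010101101010100110 | 0 | 0
  83 | 101011010101001100 | 1 | 0
  84 | 010110101010011000 | 0 | 0
  85 | 101101010100110000 | 1 | 0
  86 | 011010101001100000 | 0 | 0
  87 | 110101010011000000 | 1 | 0
  88 | 101010100110000000 | 1 | 1
  89 | 010101001100000001 | 0 | 0
  90 | 101010011000000010 | 1 | 0
  91 | 010100110000000100 | 0 | 1
  92 | 101001100000001001 | 1 | 1
  93 | 010011000000010011 | 0 | 0
  94 | 100110000000100110 | 1 | 1
  95 | 001100000001001101 | 0 | 0
  96 | 011000000010011010 | 0 | 0
  97 | 110000000100110100 | 1 | 1
  98 | 100000001001101001 | 1 | 1
  99 | 000000010011010011 | 0 | 1
 100 | 000000100110100111 | 0 | 0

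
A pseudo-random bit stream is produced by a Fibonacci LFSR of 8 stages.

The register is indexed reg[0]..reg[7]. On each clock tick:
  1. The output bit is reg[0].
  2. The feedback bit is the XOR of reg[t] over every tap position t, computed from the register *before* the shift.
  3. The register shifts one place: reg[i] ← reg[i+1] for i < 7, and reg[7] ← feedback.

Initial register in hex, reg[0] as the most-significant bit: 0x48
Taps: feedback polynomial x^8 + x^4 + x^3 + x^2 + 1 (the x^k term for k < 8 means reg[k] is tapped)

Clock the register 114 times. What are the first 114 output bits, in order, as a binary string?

010010001010010101001110111011001111011111101001100110101000110000011101010101111100101000010011111111000010111100

step | reg (before) | out | fb
   0 | 01001000 | 0 | 1
   1 | 10010001 | 1 | 0
   2 | 00100010 | 0 | 1
   3 | 01000101 | 0 | 0
   4 | 10001010 | 1 | 0
   5 | 00010100 | 0 | 1
   6 | 00101001 | 0 | 0
   7 | 01010010 | 0 | 1
   8 | 10100101 | 1 | 0
   9 | 01001010 | 0 | 1
  10 | 10010101 | 1 | 0
  11 | 00101010 | 0 | 0
  12 | 01010100 | 0 | 1
  13 | 10101001 | 1 | 1
  14 | 01010011 | 0 | 1
  15 | 10100111 | 1 | 0
  16 | 01001110 | 0 | 1
  17 | 10011101 | 1 | 1
  18 | 00111011 | 0 | 1
  19 | 01110111 | 0 | 0
  20 | 11101110 | 1 | 1
  21 | 11011101 | 1 | 1
  22 | 10111011 | 1 | 0
  23 | 01110110 | 0 | 0
  24 | 11101100 | 1 | 1
  25 | 11011001 | 1 | 1
  26 | 10110011 | 1 | 1
  27 | 01100111 | 0 | 1
  28 | 11001111 | 1 | 0
  29 | 10011110 | 1 | 1
  30 | 00111101 | 0 | 1
  31 | 01111011 | 0 | 1
  32 | 11110111 | 1 | 1
  33 | 11101111 | 1 | 1
  34 | 11011111 | 1 | 1
  35 | 10111111 | 1 | 0
  36 | 01111110 | 0 | 1
  37 | 11111101 | 1 | 0
  38 | 11111010 | 1 | 0
  39 | 11110100 | 1 | 1
  40 | 11101001 | 1 | 1
  41 | 11010011 | 1 | 0
  42 | 10100110 | 1 | 0
  43 | 01001100 | 0 | 1
  44 | 10011001 | 1 | 1
  45 | 00110011 | 0 | 0
  46 | 01100110 | 0 | 1
  47 | 11001101 | 1 | 0
  48 | 10011010 | 1 | 1
  49 | 00110101 | 0 | 0
  50 | 01101010 | 0 | 0
  51 | 11010100 | 1 | 0
  52 | 10101000 | 1 | 1
  53 | 01010001 | 0 | 1
  54 | 10100011 | 1 | 0
  55 | 01000110 | 0 | 0
  56 | 10001100 | 1 | 0
  57 | 00011000 | 0 | 0
  58 | 00110000 | 0 | 0
  59 | 01100000 | 0 | 1
  60 | 11000001 | 1 | 1
  61 | 10000011 | 1 | 1
  62 | 00000111 | 0 | 0
  63 | 00001110 | 0 | 1
  64 | 00011101 | 0 | 0
  65 | 00111010 | 0 | 1
  66 | 01110101 | 0 | 0
  67 | 11101010 | 1 | 1
  68 | 11010101 | 1 | 0
  69 | 10101010 | 1 | 1
  70 | 01010101 | 0 | 1
  71 | 10101011 | 1 | 1
  72 | 01010111 | 0 | 1
  73 | 10101111 | 1 | 1
  74 | 01011111 | 0 | 0
  75 | 10111110 | 1 | 0
  76 | 01111100 | 0 | 1
  77 | 11111001 | 1 | 0
  78 | 11110010 | 1 | 1
  79 | 11100101 | 1 | 0
  80 | 11001010 | 1 | 0
  81 | 10010100 | 1 | 0
  82 | 00101000 | 0 | 0
  83 | 01010000 | 0 | 1
  84 | 10100001 | 1 | 0
  85 | 01000010 | 0 | 0
  86 | 10000100 | 1 | 1
  87 | 00001001 | 0 | 1
  88 | 00010011 | 0 | 1
  89 | 00100111 | 0 | 1
  90 | 01001111 | 0 | 1
  91 | 10011111 | 1 | 1
  92 | 00111111 | 0 | 1
  93 | 01111111 | 0 | 1
  94 | 11111111 | 1 | 0
  95 | 11111110 | 1 | 0
  96 | 11111100 | 1 | 0
  97 | 11111000 | 1 | 0
  98 | 11110000 | 1 | 1
  99 | 11100001 | 1 | 0
 100 | 11000010 | 1 | 1
 101 | 10000101 | 1 | 1
 102 | 00001011 | 0 | 1
 103 | 00010111 | 0 | 1
 104 | 00101111 | 0 | 0
 105 | 01011110 | 0 | 0
 106 | 10111100 | 1 | 0
 107 | 01111000 | 0 | 1
 108 | 11110001 | 1 | 1
 109 | 11100011 | 1 | 0
 110 | 11000110 | 1 | 1
 111 | 10001101 | 1 | 0
 112 | 00011010 | 0 | 0
 113 | 00110100 | 0 | 0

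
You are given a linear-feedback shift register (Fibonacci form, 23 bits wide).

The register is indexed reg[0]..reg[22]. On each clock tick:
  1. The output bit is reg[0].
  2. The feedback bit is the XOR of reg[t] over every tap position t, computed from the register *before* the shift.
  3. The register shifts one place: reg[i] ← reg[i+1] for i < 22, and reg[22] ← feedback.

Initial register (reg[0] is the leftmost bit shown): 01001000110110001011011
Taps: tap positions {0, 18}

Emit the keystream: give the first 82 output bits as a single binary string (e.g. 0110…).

0100100011011000101101110010100011110110110110001001010101000111100011010100000010

tick  register→output (feedback)
  0  01001000110110001011011→0 (1)
  1  10010001101100010110111→1 (0)
  2  00100011011000101101110→0 (0)
  3  01000110110001011011100→0 (1)
  4  10001101100010110111001→1 (0)
  5  00011011000101101110010→0 (1)
  6  00110110001011011100101→0 (0)
  7  01101100010110111001010→0 (0)
  8  11011000101101110010100→1 (0)
  9  10110001011011100101000→1 (1)
 10  01100010110111001010001→0 (1)
 11  11000101101110010100011→1 (1)
 12  10001011011100101000111→1 (1)
 13  00010110111001010001111→0 (0)
 14  00101101110010100011110→0 (1)
 15  01011011100101000111101→0 (1)
 16  10110111001010001111011→1 (0)
 17  01101110010100011110110→0 (1)
 18  11011100101000111101101→1 (1)
 19  10111001010001111011011→1 (0)
 20  01110010100011110110110→0 (1)
 21  11100101000111101101101→1 (1)
 22  11001010001111011011011→1 (0)
 23  10010100011110110110110→1 (0)
 24  00101000111101101101100→0 (0)
 25  01010001111011011011000→0 (1)
 26  10100011110110110110001→1 (0)
 27  01000111101101101100010→0 (0)
 28  10001111011011011000100→1 (1)
 29  00011110110110110001001→0 (0)
 30  00111101101101100010010→0 (1)
 31  01111011011011000100101→0 (0)
 32  11110110110110001001010→1 (1)
 33  11101101101100010010101→1 (0)
 34  11011011011000100101010→1 (1)
 35  10110110110001001010101→1 (0)
 36  01101101100010010101010→0 (0)
 37  11011011000100101010100→1 (0)
 38  10110110001001010101000→1 (1)
 39  01101100010010101010001→0 (1)
 40  11011000100101010100011→1 (1)
 41  10110001001010101000111→1 (1)
 42  01100010010101010001111→0 (0)
 43  11000100101010100011110→1 (0)
 44  10001001010101000111100→1 (0)
 45  00010010101010001111000→0 (1)
 46  00100101010100011110001→0 (1)
 47  01001010101000111100011→0 (0)
 48  10010101010001111000110→1 (1)
 49  00101010100011110001101→0 (0)
 50  01010101000111100011010→0 (1)
 51  10101010001111000110101→1 (0)
 52  01010100011110001101010→0 (0)
 53  10101000111100011010100→1 (0)
 54  01010001111000110101000→0 (0)
 55  10100011110001101010000→1 (0)
 56  01000111100011010100000→0 (0)
 57  10001111000110101000000→1 (1)
 58  00011110001101010000001→0 (0)
 59  00111100011010100000010→0 (0)
 60  01111000110101000000100→0 (0)
 61  11110001101010000001000→1 (1)
 62  11100011010100000010001→1 (0)
 63  11000110101000000100010→1 (1)
 64  10001101010000001000101→1 (1)
 65  00011010100000010001011→0 (0)
 66  00110101000000100010110→0 (1)
 67  01101010000001000101101→0 (0)
 68  11010100000010001011010→1 (0)
 69  10101000000100010110100→1 (0)
 70  01010000001000101101000→0 (0)
 71  10100000010001011010000→1 (0)
 72  01000000100010110100000→0 (0)
 73  10000001000101101000000→1 (1)
 74  00000010001011010000001→0 (0)
 75  00000100010110100000010→0 (0)
 76  00001000101101000000100→0 (0)
 77  00010001011010000001000→0 (0)
 78  00100010110100000010000→0 (1)
 79  01000101101000000100001→0 (0)
 80  10001011010000001000010→1 (1)
 81  00010110100000010000101→0 (0)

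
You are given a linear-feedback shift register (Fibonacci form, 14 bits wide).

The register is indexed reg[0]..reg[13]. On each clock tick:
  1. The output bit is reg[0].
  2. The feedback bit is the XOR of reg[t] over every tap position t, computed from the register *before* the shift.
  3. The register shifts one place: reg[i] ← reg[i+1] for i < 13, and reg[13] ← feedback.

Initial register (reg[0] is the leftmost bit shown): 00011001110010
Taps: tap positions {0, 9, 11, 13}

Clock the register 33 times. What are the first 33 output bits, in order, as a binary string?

tick  register→output (feedback)
  0  00011001110010→0 (1)
  1  00110011100101→0 (0)
  2  01100111001010→0 (0)
  3  11001110010100→1 (1)
  4  10011100101001→1 (0)
  5  00111001010010→0 (1)
  6  01110010100101→0 (0)
  7  11100101001010→1 (1)
  8  11001010010101→1 (0)
  9  10010100101010→1 (1)
 10  00101001010101→0 (1)
 11  01010010101011→0 (1)
 12  10100101010111→1 (0)
 13  01001010101110→0 (1)
 14  10010101011101→1 (0)
 15  00101010111010→0 (1)
 16  01010101110101→0 (1)
 17  10101011101011→1 (0)
 18  01010111010110→0 (0)
 19  10101110101100→1 (0)
 20  01011101011000→0 (1)
 21  10111010110001→1 (1)
 22  01110101100011→0 (1)
 23  11101011000111→1 (1)
 24  11010110001111→1 (1)
 25  10101100011111→1 (0)
 26  01011000111110→0 (0)
 27  10110001111100→1 (1)
 28  01100011111001→0 (0)
 29  11000111110010→1 (0)
 30  10001111100100→1 (0)
 31  00011111001000→0 (0)
 32  00111110010000→0 (1)

000110011100101001010101110101100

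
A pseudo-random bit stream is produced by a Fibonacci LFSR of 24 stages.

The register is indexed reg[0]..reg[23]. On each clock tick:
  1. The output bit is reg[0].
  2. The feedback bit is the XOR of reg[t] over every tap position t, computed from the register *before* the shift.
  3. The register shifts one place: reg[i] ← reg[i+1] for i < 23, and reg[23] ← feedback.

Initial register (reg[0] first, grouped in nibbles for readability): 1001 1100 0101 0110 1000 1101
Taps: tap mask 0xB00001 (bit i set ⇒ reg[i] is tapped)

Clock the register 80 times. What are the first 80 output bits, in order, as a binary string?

10011100010101101000110101000000011010011100111110001110011111101010000100101110

step | reg (before) | out | fb
   0 | 100111000101011010001101 | 1 | 0
   1 | 001110001010110100011010 | 0 | 1
   2 | 011100010101101000110101 | 0 | 0
   3 | 111000101011010001101010 | 1 | 0
   4 | 110001010110100011010100 | 1 | 0
   5 | 100010101101000110101000 | 1 | 0
   6 | 000101011010001101010000 | 0 | 0
   7 | 001010110100011010100000 | 0 | 0
   8 | 010101101000110101000000 | 0 | 0
   9 | 101011010001101010000000 | 1 | 1
  10 | 010110100011010100000001 | 0 | 1
  11 | 101101000110101000000011 | 1 | 0
  12 | 011010001101010000000110 | 0 | 1
  13 | 110100011010100000001101 | 1 | 0
  14 | 101000110101000000011010 | 1 | 0
  15 | 010001101010000000110100 | 0 | 1
  16 | 100011010100000001101001 | 1 | 1
  17 | 000110101000000011010011 | 0 | 1
  18 | 001101010000000110100111 | 0 | 0
  19 | 011010100000001101001110 | 0 | 0
  20 | 110101000000011010011100 | 1 | 1
  21 | 101010000000110100111001 | 1 | 1
  22 | 010100000001101001110011 | 0 | 1
  23 | 101000000011010011100111 | 1 | 1
  24 | 010000000110100111001111 | 0 | 1
  25 | 100000001101001110011111 | 1 | 0
  26 | 000000011010011100111110 | 0 | 0
  27 | 000000110100111001111100 | 0 | 0
  28 | 000001101001110011111000 | 0 | 1
  29 | 000011010011100111110001 | 0 | 1
  30 | 000110100111001111100011 | 0 | 1
  31 | 001101001110011111000111 | 0 | 0
  32 | 011010011100111110001110 | 0 | 0
  33 | 110100111001111100011100 | 1 | 1
  34 | 101001110011111000111001 | 1 | 1
  35 | 010011100111110001110011 | 0 | 1
  36 | 100111001111100011100111 | 1 | 1
  37 | 001110011111000111001111 | 0 | 1
  38 | 011100111110001110011111 | 0 | 1
  39 | 111001111100011100111111 | 1 | 0
  40 | 110011111000111001111110 | 1 | 1
  41 | 100111110001110011111101 | 1 | 0
  42 | 001111100011100111111010 | 0 | 1
  43 | 011111000111001111110101 | 0 | 0
  44 | 111110001110011111101010 | 1 | 0
  45 | 111100011100111111010100 | 1 | 0
  46 | 111000111001111110101000 | 1 | 0
  47 | 110001110011111101010000 | 1 | 1
  48 | 100011100111111010100001 | 1 | 0
  49 | 000111001111110101000010 | 0 | 0
  50 | 001110011111101010000100 | 0 | 1
  51 | 011100111111010100001001 | 0 | 0
  52 | 111001111110101000010010 | 1 | 1
  53 | 110011111101010000100101 | 1 | 1
  54 | 100111111010100001001011 | 1 | 1
  55 | 001111110101000010010111 | 0 | 0
  56 | 011111101010000100101110 | 0 | 0
  57 | 111111010100001001011100 | 1 | 1
  58 | 111110101000010010111001 | 1 | 1
  59 | 111101010000100101110011 | 1 | 0
  60 | 111010100001001011100110 | 1 | 0
  61 | 110101000010010111001100 | 1 | 1
  62 | 101010000100101110011001 | 1 | 1
  63 | 010100001001011100110011 | 0 | 1
  64 | 101000010010111001100111 | 1 | 1
  65 | 010000100101110011001111 | 0 | 1
  66 | 100001001011100110011111 | 1 | 0
  67 | 000010010111001100111110 | 0 | 0
  68 | 000100101110011001111100 | 0 | 0
  69 | 001001011100110011111000 | 0 | 1
  70 | 010010111001100111110001 | 0 | 1
  71 | 100101110011001111100011 | 1 | 0
  72 | 001011100110011111000110 | 0 | 1
  73 | 010111001100111110001101 | 0 | 1
  74 | 101110011001111100011011 | 1 | 1
  75 | 011100110011111000110111 | 0 | 0
  76 | 111001100111110001101110 | 1 | 1
  77 | 110011001111100011011101 | 1 | 0
  78 | 100110011111000110111010 | 1 | 0
  79 | 001100111110001101110100 | 0 | 1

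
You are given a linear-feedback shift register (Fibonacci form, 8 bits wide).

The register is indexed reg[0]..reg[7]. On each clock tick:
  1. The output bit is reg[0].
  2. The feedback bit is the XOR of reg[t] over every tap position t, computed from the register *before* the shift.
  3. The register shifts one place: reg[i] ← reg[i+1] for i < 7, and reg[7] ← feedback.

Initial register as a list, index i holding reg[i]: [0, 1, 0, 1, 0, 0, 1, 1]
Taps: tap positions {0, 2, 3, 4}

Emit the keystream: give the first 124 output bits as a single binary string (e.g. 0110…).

0101001110111011001111011111101001100110101000110000011101010101111100101000010011111111000010111100011010000000100011100010

step | reg (before) | out | fb
   0 | 01010011 | 0 | 1
   1 | 10100111 | 1 | 0
   2 | 01001110 | 0 | 1
   3 | 10011101 | 1 | 1
   4 | 00111011 | 0 | 1
   5 | 01110111 | 0 | 0
   6 | 11101110 | 1 | 1
   7 | 11011101 | 1 | 1
   8 | 10111011 | 1 | 0
   9 | 01110110 | 0 | 0
  10 | 11101100 | 1 | 1
  11 | 11011001 | 1 | 1
  12 | 10110011 | 1 | 1
  13 | 01100111 | 0 | 1
  14 | 11001111 | 1 | 0
  15 | 10011110 | 1 | 1
  16 | 00111101 | 0 | 1
  17 | 01111011 | 0 | 1
  18 | 11110111 | 1 | 1
  19 | 11101111 | 1 | 1
  20 | 11011111 | 1 | 1
  21 | 10111111 | 1 | 0
  22 | 01111110 | 0 | 1
  23 | 11111101 | 1 | 0
  24 | 11111010 | 1 | 0
  25 | 11110100 | 1 | 1
  26 | 11101001 | 1 | 1
  27 | 11010011 | 1 | 0
  28 | 10100110 | 1 | 0
  29 | 01001100 | 0 | 1
  30 | 10011001 | 1 | 1
  31 | 00110011 | 0 | 0
  32 | 01100110 | 0 | 1
  33 | 11001101 | 1 | 0
  34 | 10011010 | 1 | 1
  35 | 00110101 | 0 | 0
  36 | 01101010 | 0 | 0
  37 | 11010100 | 1 | 0
  38 | 10101000 | 1 | 1
  39 | 01010001 | 0 | 1
  40 | 10100011 | 1 | 0
  41 | 01000110 | 0 | 0
  42 | 10001100 | 1 | 0
  43 | 00011000 | 0 | 0
  44 | 00110000 | 0 | 0
  45 | 01100000 | 0 | 1
  46 | 11000001 | 1 | 1
  47 | 10000011 | 1 | 1
  48 | 00000111 | 0 | 0
  49 | 00001110 | 0 | 1
  50 | 00011101 | 0 | 0
  51 | 00111010 | 0 | 1
  52 | 01110101 | 0 | 0
  53 | 11101010 | 1 | 1
  54 | 11010101 | 1 | 0
  55 | 10101010 | 1 | 1
  56 | 01010101 | 0 | 1
  57 | 10101011 | 1 | 1
  58 | 01010111 | 0 | 1
  59 | 10101111 | 1 | 1
  60 | 01011111 | 0 | 0
  61 | 10111110 | 1 | 0
  62 | 01111100 | 0 | 1
  63 | 11111001 | 1 | 0
  64 | 11110010 | 1 | 1
  65 | 11100101 | 1 | 0
  66 | 11001010 | 1 | 0
  67 | 10010100 | 1 | 0
  68 | 00101000 | 0 | 0
  69 | 01010000 | 0 | 1
  70 | 10100001 | 1 | 0
  71 | 01000010 | 0 | 0
  72 | 10000100 | 1 | 1
  73 | 00001001 | 0 | 1
  74 | 00010011 | 0 | 1
  75 | 00100111 | 0 | 1
  76 | 01001111 | 0 | 1
  77 | 10011111 | 1 | 1
  78 | 00111111 | 0 | 1
  79 | 01111111 | 0 | 1
  80 | 11111111 | 1 | 0
  81 | 11111110 | 1 | 0
  82 | 11111100 | 1 | 0
  83 | 11111000 | 1 | 0
  84 | 11110000 | 1 | 1
  85 | 11100001 | 1 | 0
  86 | 11000010 | 1 | 1
  87 | 10000101 | 1 | 1
  88 | 00001011 | 0 | 1
  89 | 00010111 | 0 | 1
  90 | 00101111 | 0 | 0
  91 | 01011110 | 0 | 0
  92 | 10111100 | 1 | 0
  93 | 01111000 | 0 | 1
  94 | 11110001 | 1 | 1
  95 | 11100011 | 1 | 0
  96 | 11000110 | 1 | 1
  97 | 10001101 | 1 | 0
  98 | 00011010 | 0 | 0
  99 | 00110100 | 0 | 0
 100 | 01101000 | 0 | 0
 101 | 11010000 | 1 | 0
 102 | 10100000 | 1 | 0
 103 | 01000000 | 0 | 0
 104 | 10000000 | 1 | 1
 105 | 00000001 | 0 | 0
 106 | 00000010 | 0 | 0
 107 | 00000100 | 0 | 0
 108 | 00001000 | 0 | 1
 109 | 00010001 | 0 | 1
 110 | 00100011 | 0 | 1
 111 | 01000111 | 0 | 0
 112 | 10001110 | 1 | 0
 113 | 00011100 | 0 | 0
 114 | 00111000 | 0 | 1
 115 | 01110001 | 0 | 0
 116 | 11100010 | 1 | 0
 117 | 11000100 | 1 | 1
 118 | 10001001 | 1 | 0
 119 | 00010010 | 0 | 1
 120 | 00100101 | 0 | 1
 121 | 01001011 | 0 | 1
 122 | 10010111 | 1 | 0
 123 | 00101110 | 0 | 0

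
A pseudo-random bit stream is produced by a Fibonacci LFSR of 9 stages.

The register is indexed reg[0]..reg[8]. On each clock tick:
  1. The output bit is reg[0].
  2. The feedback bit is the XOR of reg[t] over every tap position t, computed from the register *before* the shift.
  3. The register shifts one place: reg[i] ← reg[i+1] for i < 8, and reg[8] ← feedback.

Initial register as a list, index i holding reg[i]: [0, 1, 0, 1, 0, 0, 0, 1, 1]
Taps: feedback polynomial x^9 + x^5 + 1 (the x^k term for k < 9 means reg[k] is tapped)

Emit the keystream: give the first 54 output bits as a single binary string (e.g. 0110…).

010100011011001111100111100010110111001010010000010011

tick  register→output (feedback)
  0  010100011→0 (0)
  1  101000110→1 (1)
  2  010001101→0 (1)
  3  100011011→1 (0)
  4  000110110→0 (0)
  5  001101100→0 (1)
  6  011011001→0 (1)
  7  110110011→1 (1)
  8  101100111→1 (1)
  9  011001111→0 (1)
 10  110011111→1 (0)
 11  100111110→1 (0)
 12  001111100→0 (1)
 13  011111001→0 (1)
 14  111110011→1 (1)
 15  111100111→1 (1)
 16  111001111→1 (0)
 17  110011110→1 (0)
 18  100111100→1 (0)
 19  001111000→0 (1)
 20  011110001→0 (0)
 21  111100010→1 (1)
 22  111000101→1 (1)
 23  110001011→1 (0)
 24  100010110→1 (1)
 25  000101101→0 (1)
 26  001011011→0 (1)
 27  010110111→0 (0)
 28  101101110→1 (0)
 29  011011100→0 (1)
 30  110111001→1 (0)
 31  101110010→1 (1)
 32  011100101→0 (0)
 33  111001010→1 (0)
 34  110010100→1 (1)
 35  100101001→1 (0)
 36  001010010→0 (0)
 37  010100100→0 (0)
 38  101001000→1 (0)
 39  010010000→0 (0)
 40  100100000→1 (1)
 41  001000001→0 (0)
 42  010000010→0 (0)
 43  100000100→1 (1)
 44  000001001→0 (1)
 45  000010011→0 (0)
 46  000100110→0 (0)
 47  001001100→0 (1)
 48  010011001→0 (1)
 49  100110011→1 (1)
 50  001100111→0 (0)
 51  011001110→0 (1)
 52  110011101→1 (0)
 53  100111010→1 (0)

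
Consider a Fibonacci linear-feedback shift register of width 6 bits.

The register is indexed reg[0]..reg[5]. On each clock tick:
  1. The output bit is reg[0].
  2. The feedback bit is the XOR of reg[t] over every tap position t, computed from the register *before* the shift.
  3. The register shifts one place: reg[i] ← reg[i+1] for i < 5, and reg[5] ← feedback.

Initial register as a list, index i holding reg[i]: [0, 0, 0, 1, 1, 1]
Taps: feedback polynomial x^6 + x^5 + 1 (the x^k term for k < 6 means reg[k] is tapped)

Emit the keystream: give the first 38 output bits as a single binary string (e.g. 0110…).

step | reg (before) | out | fb
   0 | 000111 | 0 | 1
   1 | 001111 | 0 | 1
   2 | 011111 | 0 | 1
   3 | 111111 | 1 | 0
   4 | 111110 | 1 | 1
   5 | 111101 | 1 | 0
   6 | 111010 | 1 | 1
   7 | 110101 | 1 | 0
   8 | 101010 | 1 | 1
   9 | 010101 | 0 | 1
  10 | 101011 | 1 | 0
  11 | 010110 | 0 | 0
  12 | 101100 | 1 | 1
  13 | 011001 | 0 | 1
  14 | 110011 | 1 | 0
  15 | 100110 | 1 | 1
  16 | 001101 | 0 | 1
  17 | 011011 | 0 | 1
  18 | 110111 | 1 | 0
  19 | 101110 | 1 | 1
  20 | 011101 | 0 | 1
  21 | 111011 | 1 | 0
  22 | 110110 | 1 | 1
  23 | 101101 | 1 | 0
  24 | 011010 | 0 | 0
  25 | 110100 | 1 | 1
  26 | 101001 | 1 | 0
  27 | 010010 | 0 | 0
  28 | 100100 | 1 | 1
  29 | 001001 | 0 | 1
  30 | 010011 | 0 | 1
  31 | 100111 | 1 | 0
  32 | 001110 | 0 | 0
  33 | 011100 | 0 | 0
  34 | 111000 | 1 | 1
  35 | 110001 | 1 | 0
  36 | 100010 | 1 | 1
  37 | 000101 | 0 | 1

00011111101010110011011101101001001110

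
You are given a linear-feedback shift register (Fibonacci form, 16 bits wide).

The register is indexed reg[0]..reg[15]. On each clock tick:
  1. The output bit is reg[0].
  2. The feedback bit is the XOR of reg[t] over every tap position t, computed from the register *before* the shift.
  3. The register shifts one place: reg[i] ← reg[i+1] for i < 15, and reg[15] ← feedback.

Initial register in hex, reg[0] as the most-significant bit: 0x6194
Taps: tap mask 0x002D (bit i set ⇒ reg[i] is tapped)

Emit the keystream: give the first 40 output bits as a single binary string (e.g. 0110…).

0110000110010100110110011111101001001110

tick  register→output (feedback)
  0  0110000110010100→0 (1)
  1  1100001100101001→1 (1)
  2  1000011001010011→1 (0)
  3  0000110010100110→0 (1)
  4  0001100101001101→0 (1)
  5  0011001010011011→0 (0)
  6  0110010100110110→0 (0)
  7  1100101001101100→1 (1)
  8  1001010011011001→1 (1)
  9  0010100110110011→0 (1)
 10  0101001101100111→0 (1)
 11  1010011011001111→1 (1)
 12  0100110110011111→0 (1)
 13  1001101100111111→1 (0)
 14  0011011001111110→0 (1)
 15  0110110011111101→0 (0)
 16  1101100111111010→1 (0)
 17  1011001111110100→1 (1)
 18  0110011111101001→0 (0)
 19  1100111111010010→1 (0)
 20  1001111110100100→1 (1)
 21  0011111101001001→0 (1)
 22  0111111010010011→0 (1)
 23  1111110100100111→1 (0)
 24  1111101001001110→1 (1)
 25  1111010010011101→1 (0)
 26  1110100100111010→1 (0)
 27  1101001001110100→1 (0)
 28  1010010011101000→1 (1)
 29  0100100111010001→0 (0)
 30  1001001110100010→1 (0)
 31  0010011101000100→0 (0)
 32  0100111010001000→0 (1)
 33  1001110100010001→1 (1)
 34  0011101000100011→0 (0)
 35  0111010001000110→0 (1)
 36  1110100010001101→1 (0)
 37  1101000100011010→1 (0)
 38  1010001000110100→1 (0)
 39  0100010001101000→0 (1)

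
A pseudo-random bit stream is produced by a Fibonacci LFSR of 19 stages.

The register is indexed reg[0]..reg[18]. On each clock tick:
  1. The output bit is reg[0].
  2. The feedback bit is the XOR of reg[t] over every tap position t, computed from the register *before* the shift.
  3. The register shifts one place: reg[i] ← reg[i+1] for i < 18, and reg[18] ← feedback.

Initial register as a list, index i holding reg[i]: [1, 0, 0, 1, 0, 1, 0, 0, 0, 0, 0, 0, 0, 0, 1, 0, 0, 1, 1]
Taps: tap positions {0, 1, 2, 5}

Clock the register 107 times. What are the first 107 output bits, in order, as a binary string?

10010100000000100110110110001000010101100011011001101100100010011101001011010000111011001100010111100011110

step | reg (before) | out | fb
   0 | 1001010000000010011 | 1 | 0
   1 | 0010100000000100110 | 0 | 1
   2 | 0101000000001001101 | 0 | 1
   3 | 1010000000010011011 | 1 | 0
   4 | 0100000000100110110 | 0 | 1
   5 | 1000000001001101101 | 1 | 1
   6 | 0000000010011011011 | 0 | 0
   7 | 0000000100110110110 | 0 | 0
   8 | 0000001001101101100 | 0 | 0
   9 | 0000010011011011000 | 0 | 1
  10 | 0000100110110110001 | 0 | 0
  11 | 0001001101101100010 | 0 | 0
  12 | 0010011011011000100 | 0 | 0
  13 | 0100110110110001000 | 0 | 0
  14 | 1001101101100010000 | 1 | 1
  15 | 0011011011000100001 | 0 | 0
  16 | 0110110110001000010 | 0 | 1
  17 | 1101101100010000101 | 1 | 0
  18 | 1011011000100001010 | 1 | 1
  19 | 0110110001000010101 | 0 | 1
  20 | 1101100010000101011 | 1 | 0
  21 | 1011000100001010110 | 1 | 0
  22 | 0110001000010101100 | 0 | 0
  23 | 1100010000101011000 | 1 | 1
  24 | 1000100001010110001 | 1 | 1
  25 | 0001000010101100011 | 0 | 0
  26 | 0010000101011000110 | 0 | 1
  27 | 0100001010110001101 | 0 | 1
  28 | 1000010101100011011 | 1 | 0
  29 | 0000101011000110110 | 0 | 0
  30 | 0001010110001101100 | 0 | 1
  31 | 0010101100011011001 | 0 | 1
  32 | 0101011000110110011 | 0 | 0
  33 | 1010110001101100110 | 1 | 1
  34 | 0101100011011001101 | 0 | 1
  35 | 1011000110110011011 | 1 | 0
  36 | 0110001101100110110 | 0 | 0
  37 | 1100011011001101100 | 1 | 1
  38 | 1000110110011011001 | 1 | 0
  39 | 0001101100110110010 | 0 | 0
  40 | 0011011001101100100 | 0 | 0
  41 | 0110110011011001000 | 0 | 1
  42 | 1101100110110010001 | 1 | 0
  43 | 1011001101100100010 | 1 | 0
  44 | 0110011011001000100 | 0 | 1
  45 | 1100110110010001001 | 1 | 1
  46 | 1001101100100010011 | 1 | 1
  47 | 0011011001000100111 | 0 | 0
  48 | 0110110010001001110 | 0 | 1
  49 | 1101100100010011101 | 1 | 0
  50 | 1011001000100111010 | 1 | 0
  51 | 0110010001001110100 | 0 | 1
  52 | 1100100010011101001 | 1 | 0
  53 | 1001000100111010010 | 1 | 1
  54 | 0010001001110100101 | 0 | 1
  55 | 0100010011101001011 | 0 | 0
  56 | 1000100111010010110 | 1 | 1
  57 | 0001001110100101101 | 0 | 0
  58 | 0010011101001011010 | 0 | 0
  59 | 0100111010010110100 | 0 | 0
  60 | 1001110100101101000 | 1 | 0
  61 | 0011101001011010000 | 0 | 1
  62 | 0111010010110100001 | 0 | 1
  63 | 1110100101101000011 | 1 | 1
  64 | 1101001011010000111 | 1 | 0
  65 | 1010010110100001110 | 1 | 1
  66 | 0100101101000011101 | 0 | 1
  67 | 1001011010000111011 | 1 | 0
  68 | 0010110100001110110 | 0 | 0
  69 | 0101101000011101100 | 0 | 1
  70 | 1011010000111011001 | 1 | 1
  71 | 0110100001110110011 | 0 | 0
  72 | 1101000011101100110 | 1 | 0
  73 | 1010000111011001100 | 1 | 0
  74 | 0100001110110011000 | 0 | 1
  75 | 1000011101100110001 | 1 | 0
  76 | 0000111011001100010 | 0 | 1
  77 | 0001110110011000101 | 0 | 1
  78 | 0011101100110001011 | 0 | 1
  79 | 0111011001100010111 | 0 | 1
  80 | 1110110011000101111 | 1 | 0
  81 | 1101100110001011110 | 1 | 0
  82 | 1011001100010111100 | 1 | 0
  83 | 0110011000101111000 | 0 | 1
  84 | 1100110001011110001 | 1 | 1
  85 | 1001100010111100011 | 1 | 1
  86 | 0011000101111000111 | 0 | 1
  87 | 0110001011110001111 | 0 | 0
  88 | 1100010111100011110 | 1 | 1
  89 | 1000101111000111101 | 1 | 1
  90 | 0001011110001111011 | 0 | 1
  91 | 0010111100011110111 | 0 | 0
  92 | 0101111000111101110 | 0 | 0
  93 | 1011110001111011100 | 1 | 1
  94 | 0111100011110111001 | 0 | 0
  95 | 1111000111101110010 | 1 | 1
  96 | 1110001111011100101 | 1 | 1
  97 | 1100011110111001011 | 1 | 1
  98 | 1000111101110010111 | 1 | 0
  99 | 0001111011100101110 | 0 | 1
 100 | 0011110111001011101 | 0 | 0
 101 | 0111101110010111010 | 0 | 0
 102 | 1111011100101110100 | 1 | 0
 103 | 1110111001011101000 | 1 | 0
 104 | 1101110010111010000 | 1 | 1
 105 | 1011100101110100001 | 1 | 0
 106 | 0111001011101000010 | 0 | 0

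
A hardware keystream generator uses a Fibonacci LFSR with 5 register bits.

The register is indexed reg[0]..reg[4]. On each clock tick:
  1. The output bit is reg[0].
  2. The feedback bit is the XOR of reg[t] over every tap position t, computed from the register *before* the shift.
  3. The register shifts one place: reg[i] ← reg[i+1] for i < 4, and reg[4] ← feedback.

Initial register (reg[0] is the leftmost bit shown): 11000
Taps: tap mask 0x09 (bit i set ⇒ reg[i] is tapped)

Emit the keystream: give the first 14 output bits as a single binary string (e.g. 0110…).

11000111110011

step | reg (before) | out | fb
   0 | 11000 | 1 | 1
   1 | 10001 | 1 | 1
   2 | 00011 | 0 | 1
   3 | 00111 | 0 | 1
   4 | 01111 | 0 | 1
   5 | 11111 | 1 | 0
   6 | 11110 | 1 | 0
   7 | 11100 | 1 | 1
   8 | 11001 | 1 | 1
   9 | 10011 | 1 | 0
  10 | 00110 | 0 | 1
  11 | 01101 | 0 | 0
  12 | 11010 | 1 | 0
  13 | 10100 | 1 | 1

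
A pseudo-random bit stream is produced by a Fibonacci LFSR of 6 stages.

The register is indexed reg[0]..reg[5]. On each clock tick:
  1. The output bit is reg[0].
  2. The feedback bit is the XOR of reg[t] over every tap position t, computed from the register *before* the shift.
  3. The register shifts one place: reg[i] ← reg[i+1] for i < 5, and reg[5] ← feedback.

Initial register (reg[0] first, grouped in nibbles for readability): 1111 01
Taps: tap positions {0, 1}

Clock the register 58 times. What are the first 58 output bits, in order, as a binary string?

1111010001110010010110111011001101010111111000001000011000

step | reg (before) | out | fb
   0 | 111101 | 1 | 0
   1 | 111010 | 1 | 0
   2 | 110100 | 1 | 0
   3 | 101000 | 1 | 1
   4 | 010001 | 0 | 1
   5 | 100011 | 1 | 1
   6 | 000111 | 0 | 0
   7 | 001110 | 0 | 0
   8 | 011100 | 0 | 1
   9 | 111001 | 1 | 0
  10 | 110010 | 1 | 0
  11 | 100100 | 1 | 1
  12 | 001001 | 0 | 0
  13 | 010010 | 0 | 1
  14 | 100101 | 1 | 1
  15 | 001011 | 0 | 0
  16 | 010110 | 0 | 1
  17 | 101101 | 1 | 1
  18 | 011011 | 0 | 1
  19 | 110111 | 1 | 0
  20 | 101110 | 1 | 1
  21 | 011101 | 0 | 1
  22 | 111011 | 1 | 0
  23 | 110110 | 1 | 0
  24 | 101100 | 1 | 1
  25 | 011001 | 0 | 1
  26 | 110011 | 1 | 0
  27 | 100110 | 1 | 1
  28 | 001101 | 0 | 0
  29 | 011010 | 0 | 1
  30 | 110101 | 1 | 0
  31 | 101010 | 1 | 1
  32 | 010101 | 0 | 1
  33 | 101011 | 1 | 1
  34 | 010111 | 0 | 1
  35 | 101111 | 1 | 1
  36 | 011111 | 0 | 1
  37 | 111111 | 1 | 0
  38 | 111110 | 1 | 0
  39 | 111100 | 1 | 0
  40 | 111000 | 1 | 0
  41 | 110000 | 1 | 0
  42 | 100000 | 1 | 1
  43 | 000001 | 0 | 0
  44 | 000010 | 0 | 0
  45 | 000100 | 0 | 0
  46 | 001000 | 0 | 0
  47 | 010000 | 0 | 1
  48 | 100001 | 1 | 1
  49 | 000011 | 0 | 0
  50 | 000110 | 0 | 0
  51 | 001100 | 0 | 0
  52 | 011000 | 0 | 1
  53 | 110001 | 1 | 0
  54 | 100010 | 1 | 1
  55 | 000101 | 0 | 0
  56 | 001010 | 0 | 0
  57 | 010100 | 0 | 1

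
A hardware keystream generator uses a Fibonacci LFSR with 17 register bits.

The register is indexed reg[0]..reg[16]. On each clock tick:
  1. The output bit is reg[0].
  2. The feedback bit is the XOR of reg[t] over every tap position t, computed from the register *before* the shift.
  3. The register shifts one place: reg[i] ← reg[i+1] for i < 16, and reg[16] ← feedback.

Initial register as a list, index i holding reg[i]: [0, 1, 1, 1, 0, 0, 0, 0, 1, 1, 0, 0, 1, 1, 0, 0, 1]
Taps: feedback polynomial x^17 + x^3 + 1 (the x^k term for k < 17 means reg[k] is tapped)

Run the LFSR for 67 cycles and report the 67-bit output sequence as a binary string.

0111000011001100111110110101010110010000111111001000101110001100011

step | reg (before) | out | fb
   0 | 01110000110011001 | 0 | 1
   1 | 11100001100110011 | 1 | 1
   2 | 11000011001100111 | 1 | 1
   3 | 10000110011001111 | 1 | 1
   4 | 00001100110011111 | 0 | 0
   5 | 00011001100111110 | 0 | 1
   6 | 00110011001111101 | 0 | 1
   7 | 01100110011111011 | 0 | 0
   8 | 11001100111110110 | 1 | 1
   9 | 10011001111101101 | 1 | 0
  10 | 00110011111011010 | 0 | 1
  11 | 01100111110110101 | 0 | 0
  12 | 11001111101101010 | 1 | 1
  13 | 10011111011010101 | 1 | 0
  14 | 00111110110101010 | 0 | 1
  15 | 01111101101010101 | 0 | 1
  16 | 11111011010101011 | 1 | 0
  17 | 11110110101010110 | 1 | 0
  18 | 11101101010101100 | 1 | 1
  19 | 11011010101011001 | 1 | 0
  20 | 10110101010110010 | 1 | 0
  21 | 01101010101100100 | 0 | 0
  22 | 11010101011001000 | 1 | 0
  23 | 10101010110010000 | 1 | 1
  24 | 01010101100100001 | 0 | 1
  25 | 10101011001000011 | 1 | 1
  26 | 01010110010000111 | 0 | 1
  27 | 10101100100001111 | 1 | 1
  28 | 01011001000011111 | 0 | 1
  29 | 10110010000111111 | 1 | 0
  30 | 01100100001111110 | 0 | 0
  31 | 11001000011111100 | 1 | 1
  32 | 10010000111111001 | 1 | 0
  33 | 00100001111110010 | 0 | 0
  34 | 01000011111100100 | 0 | 0
  35 | 10000111111001000 | 1 | 1
  36 | 00001111110010001 | 0 | 0
  37 | 00011111100100010 | 0 | 1
  38 | 00111111001000101 | 0 | 1
  39 | 01111110010001011 | 0 | 1
  40 | 11111100100010111 | 1 | 0
  41 | 11111001000101110 | 1 | 0
  42 | 11110010001011100 | 1 | 0
  43 | 11100100010111000 | 1 | 1
  44 | 11001000101110001 | 1 | 1
  45 | 10010001011100011 | 1 | 0
  46 | 00100010111000110 | 0 | 0
  47 | 01000101110001100 | 0 | 0
  48 | 10001011100011000 | 1 | 1
  49 | 00010111000110001 | 0 | 1
  50 | 00101110001100011 | 0 | 0
  51 | 01011100011000110 | 0 | 1
  52 | 10111000110001101 | 1 | 0
  53 | 01110001100011010 | 0 | 1
  54 | 11100011000110101 | 1 | 1
  55 | 11000110001101011 | 1 | 1
  56 | 10001100011010111 | 1 | 1
  57 | 00011000110101111 | 0 | 1
  58 | 00110001101011111 | 0 | 1
  59 | 01100011010111111 | 0 | 0
  60 | 11000110101111110 | 1 | 1
  61 | 10001101011111101 | 1 | 1
  62 | 00011010111111011 | 0 | 1
  63 | 00110101111110111 | 0 | 1
  64 | 01101011111101111 | 0 | 0
  65 | 11010111111011110 | 1 | 0
  66 | 10101111110111100 | 1 | 1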